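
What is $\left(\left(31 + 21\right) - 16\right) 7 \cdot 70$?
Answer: $17640$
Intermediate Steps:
$\left(\left(31 + 21\right) - 16\right) 7 \cdot 70 = \left(52 + \left(-16 + 0\right)\right) 7 \cdot 70 = \left(52 - 16\right) 7 \cdot 70 = 36 \cdot 7 \cdot 70 = 252 \cdot 70 = 17640$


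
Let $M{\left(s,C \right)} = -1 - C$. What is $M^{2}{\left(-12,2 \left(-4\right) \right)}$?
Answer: $49$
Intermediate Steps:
$M^{2}{\left(-12,2 \left(-4\right) \right)} = \left(-1 - 2 \left(-4\right)\right)^{2} = \left(-1 - -8\right)^{2} = \left(-1 + 8\right)^{2} = 7^{2} = 49$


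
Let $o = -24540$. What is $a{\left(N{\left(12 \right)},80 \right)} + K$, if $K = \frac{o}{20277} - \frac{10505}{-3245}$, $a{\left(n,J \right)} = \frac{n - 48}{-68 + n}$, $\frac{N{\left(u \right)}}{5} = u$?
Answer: $\frac{420355}{797562} \approx 0.52705$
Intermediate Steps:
$N{\left(u \right)} = 5 u$
$a{\left(n,J \right)} = \frac{-48 + n}{-68 + n}$
$K = \frac{808349}{398781}$ ($K = - \frac{24540}{20277} - \frac{10505}{-3245} = \left(-24540\right) \frac{1}{20277} - - \frac{191}{59} = - \frac{8180}{6759} + \frac{191}{59} = \frac{808349}{398781} \approx 2.0271$)
$a{\left(N{\left(12 \right)},80 \right)} + K = \frac{-48 + 5 \cdot 12}{-68 + 5 \cdot 12} + \frac{808349}{398781} = \frac{-48 + 60}{-68 + 60} + \frac{808349}{398781} = \frac{1}{-8} \cdot 12 + \frac{808349}{398781} = \left(- \frac{1}{8}\right) 12 + \frac{808349}{398781} = - \frac{3}{2} + \frac{808349}{398781} = \frac{420355}{797562}$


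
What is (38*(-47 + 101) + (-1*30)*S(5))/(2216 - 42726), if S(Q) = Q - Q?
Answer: -1026/20255 ≈ -0.050654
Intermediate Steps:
S(Q) = 0
(38*(-47 + 101) + (-1*30)*S(5))/(2216 - 42726) = (38*(-47 + 101) - 1*30*0)/(2216 - 42726) = (38*54 - 30*0)/(-40510) = (2052 + 0)*(-1/40510) = 2052*(-1/40510) = -1026/20255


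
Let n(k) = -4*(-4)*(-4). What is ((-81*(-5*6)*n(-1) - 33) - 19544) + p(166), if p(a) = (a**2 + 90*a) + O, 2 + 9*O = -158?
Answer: -1193569/9 ≈ -1.3262e+5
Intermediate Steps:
O = -160/9 (O = -2/9 + (1/9)*(-158) = -2/9 - 158/9 = -160/9 ≈ -17.778)
n(k) = -64 (n(k) = 16*(-4) = -64)
p(a) = -160/9 + a**2 + 90*a (p(a) = (a**2 + 90*a) - 160/9 = -160/9 + a**2 + 90*a)
((-81*(-5*6)*n(-1) - 33) - 19544) + p(166) = ((-81*(-5*6)*(-64) - 33) - 19544) + (-160/9 + 166**2 + 90*166) = ((-(-2430)*(-64) - 33) - 19544) + (-160/9 + 27556 + 14940) = ((-81*1920 - 33) - 19544) + 382304/9 = ((-155520 - 33) - 19544) + 382304/9 = (-155553 - 19544) + 382304/9 = -175097 + 382304/9 = -1193569/9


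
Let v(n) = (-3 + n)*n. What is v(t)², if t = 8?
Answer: 1600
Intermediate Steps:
v(n) = n*(-3 + n)
v(t)² = (8*(-3 + 8))² = (8*5)² = 40² = 1600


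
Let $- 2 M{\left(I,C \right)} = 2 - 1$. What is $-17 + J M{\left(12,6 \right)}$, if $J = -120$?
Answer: $43$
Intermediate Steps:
$M{\left(I,C \right)} = - \frac{1}{2}$ ($M{\left(I,C \right)} = - \frac{2 - 1}{2} = \left(- \frac{1}{2}\right) 1 = - \frac{1}{2}$)
$-17 + J M{\left(12,6 \right)} = -17 - -60 = -17 + 60 = 43$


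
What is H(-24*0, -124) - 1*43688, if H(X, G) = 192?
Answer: -43496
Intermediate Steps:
H(-24*0, -124) - 1*43688 = 192 - 1*43688 = 192 - 43688 = -43496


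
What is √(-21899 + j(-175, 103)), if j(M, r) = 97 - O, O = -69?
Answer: I*√21733 ≈ 147.42*I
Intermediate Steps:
j(M, r) = 166 (j(M, r) = 97 - 1*(-69) = 97 + 69 = 166)
√(-21899 + j(-175, 103)) = √(-21899 + 166) = √(-21733) = I*√21733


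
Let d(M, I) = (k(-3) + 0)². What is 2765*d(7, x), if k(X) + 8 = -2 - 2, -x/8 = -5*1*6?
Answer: 398160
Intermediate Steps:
x = 240 (x = -8*(-5*1)*6 = -(-40)*6 = -8*(-30) = 240)
k(X) = -12 (k(X) = -8 + (-2 - 2) = -8 - 4 = -12)
d(M, I) = 144 (d(M, I) = (-12 + 0)² = (-12)² = 144)
2765*d(7, x) = 2765*144 = 398160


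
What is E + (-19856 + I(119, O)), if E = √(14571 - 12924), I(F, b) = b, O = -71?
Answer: -19927 + 3*√183 ≈ -19886.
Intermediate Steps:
E = 3*√183 (E = √1647 = 3*√183 ≈ 40.583)
E + (-19856 + I(119, O)) = 3*√183 + (-19856 - 71) = 3*√183 - 19927 = -19927 + 3*√183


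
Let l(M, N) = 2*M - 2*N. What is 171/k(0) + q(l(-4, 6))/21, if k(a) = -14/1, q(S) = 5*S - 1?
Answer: -715/42 ≈ -17.024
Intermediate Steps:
l(M, N) = -2*N + 2*M
q(S) = -1 + 5*S
k(a) = -14 (k(a) = -14*1 = -14)
171/k(0) + q(l(-4, 6))/21 = 171/(-14) + (-1 + 5*(-2*6 + 2*(-4)))/21 = 171*(-1/14) + (-1 + 5*(-12 - 8))*(1/21) = -171/14 + (-1 + 5*(-20))*(1/21) = -171/14 + (-1 - 100)*(1/21) = -171/14 - 101*1/21 = -171/14 - 101/21 = -715/42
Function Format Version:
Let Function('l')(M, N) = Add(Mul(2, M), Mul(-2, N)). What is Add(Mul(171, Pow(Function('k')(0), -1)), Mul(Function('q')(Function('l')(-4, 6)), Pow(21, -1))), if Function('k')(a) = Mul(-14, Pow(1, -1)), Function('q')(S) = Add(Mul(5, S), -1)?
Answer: Rational(-715, 42) ≈ -17.024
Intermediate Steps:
Function('l')(M, N) = Add(Mul(-2, N), Mul(2, M))
Function('q')(S) = Add(-1, Mul(5, S))
Function('k')(a) = -14 (Function('k')(a) = Mul(-14, 1) = -14)
Add(Mul(171, Pow(Function('k')(0), -1)), Mul(Function('q')(Function('l')(-4, 6)), Pow(21, -1))) = Add(Mul(171, Pow(-14, -1)), Mul(Add(-1, Mul(5, Add(Mul(-2, 6), Mul(2, -4)))), Pow(21, -1))) = Add(Mul(171, Rational(-1, 14)), Mul(Add(-1, Mul(5, Add(-12, -8))), Rational(1, 21))) = Add(Rational(-171, 14), Mul(Add(-1, Mul(5, -20)), Rational(1, 21))) = Add(Rational(-171, 14), Mul(Add(-1, -100), Rational(1, 21))) = Add(Rational(-171, 14), Mul(-101, Rational(1, 21))) = Add(Rational(-171, 14), Rational(-101, 21)) = Rational(-715, 42)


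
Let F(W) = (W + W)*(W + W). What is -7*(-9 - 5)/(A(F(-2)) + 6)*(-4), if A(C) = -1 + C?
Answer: -56/3 ≈ -18.667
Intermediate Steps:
F(W) = 4*W² (F(W) = (2*W)*(2*W) = 4*W²)
-7*(-9 - 5)/(A(F(-2)) + 6)*(-4) = -7*(-9 - 5)/((-1 + 4*(-2)²) + 6)*(-4) = -(-98)/((-1 + 4*4) + 6)*(-4) = -(-98)/((-1 + 16) + 6)*(-4) = -(-98)/(15 + 6)*(-4) = -(-98)/21*(-4) = -7*(-⅔)*(-4) = (14/3)*(-4) = -56/3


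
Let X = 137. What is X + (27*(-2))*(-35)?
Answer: 2027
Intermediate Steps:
X + (27*(-2))*(-35) = 137 + (27*(-2))*(-35) = 137 - 54*(-35) = 137 + 1890 = 2027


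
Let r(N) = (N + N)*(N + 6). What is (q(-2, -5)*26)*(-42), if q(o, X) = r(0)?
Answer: 0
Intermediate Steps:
r(N) = 2*N*(6 + N) (r(N) = (2*N)*(6 + N) = 2*N*(6 + N))
q(o, X) = 0 (q(o, X) = 2*0*(6 + 0) = 2*0*6 = 0)
(q(-2, -5)*26)*(-42) = (0*26)*(-42) = 0*(-42) = 0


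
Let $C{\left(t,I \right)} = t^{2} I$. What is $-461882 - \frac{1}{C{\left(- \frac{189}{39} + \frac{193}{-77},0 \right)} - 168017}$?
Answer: $- \frac{77604027993}{168017} \approx -4.6188 \cdot 10^{5}$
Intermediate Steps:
$C{\left(t,I \right)} = I t^{2}$
$-461882 - \frac{1}{C{\left(- \frac{189}{39} + \frac{193}{-77},0 \right)} - 168017} = -461882 - \frac{1}{0 \left(- \frac{189}{39} + \frac{193}{-77}\right)^{2} - 168017} = -461882 - \frac{1}{0 \left(\left(-189\right) \frac{1}{39} + 193 \left(- \frac{1}{77}\right)\right)^{2} - 168017} = -461882 - \frac{1}{0 \left(- \frac{63}{13} - \frac{193}{77}\right)^{2} - 168017} = -461882 - \frac{1}{0 \left(- \frac{7360}{1001}\right)^{2} - 168017} = -461882 - \frac{1}{0 \cdot \frac{54169600}{1002001} - 168017} = -461882 - \frac{1}{0 - 168017} = -461882 - \frac{1}{-168017} = -461882 - - \frac{1}{168017} = -461882 + \frac{1}{168017} = - \frac{77604027993}{168017}$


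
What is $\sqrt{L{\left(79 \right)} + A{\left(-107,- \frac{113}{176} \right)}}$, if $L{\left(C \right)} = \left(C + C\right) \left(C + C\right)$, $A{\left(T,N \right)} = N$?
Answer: $\frac{\sqrt{48329061}}{44} \approx 158.0$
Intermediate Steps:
$L{\left(C \right)} = 4 C^{2}$ ($L{\left(C \right)} = 2 C 2 C = 4 C^{2}$)
$\sqrt{L{\left(79 \right)} + A{\left(-107,- \frac{113}{176} \right)}} = \sqrt{4 \cdot 79^{2} - \frac{113}{176}} = \sqrt{4 \cdot 6241 - \frac{113}{176}} = \sqrt{24964 - \frac{113}{176}} = \sqrt{\frac{4393551}{176}} = \frac{\sqrt{48329061}}{44}$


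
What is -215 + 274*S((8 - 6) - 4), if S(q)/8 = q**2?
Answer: 8553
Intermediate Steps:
S(q) = 8*q**2
-215 + 274*S((8 - 6) - 4) = -215 + 274*(8*((8 - 6) - 4)**2) = -215 + 274*(8*(2 - 4)**2) = -215 + 274*(8*(-2)**2) = -215 + 274*(8*4) = -215 + 274*32 = -215 + 8768 = 8553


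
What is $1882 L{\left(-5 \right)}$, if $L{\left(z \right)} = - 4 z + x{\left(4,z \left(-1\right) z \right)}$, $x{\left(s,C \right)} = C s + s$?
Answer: $-143032$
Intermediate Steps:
$x{\left(s,C \right)} = s + C s$
$L{\left(z \right)} = 4 - 4 z - 4 z^{2}$ ($L{\left(z \right)} = - 4 z + 4 \left(1 + z \left(-1\right) z\right) = - 4 z + 4 \left(1 + - z z\right) = - 4 z + 4 \left(1 - z^{2}\right) = - 4 z - \left(-4 + 4 z^{2}\right) = 4 - 4 z - 4 z^{2}$)
$1882 L{\left(-5 \right)} = 1882 \left(4 - -20 - 4 \left(-5\right)^{2}\right) = 1882 \left(4 + 20 - 100\right) = 1882 \left(-76\right) = -143032$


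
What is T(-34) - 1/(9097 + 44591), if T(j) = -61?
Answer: -3274969/53688 ≈ -61.000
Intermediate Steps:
T(-34) - 1/(9097 + 44591) = -61 - 1/(9097 + 44591) = -61 - 1/53688 = -3274969/53688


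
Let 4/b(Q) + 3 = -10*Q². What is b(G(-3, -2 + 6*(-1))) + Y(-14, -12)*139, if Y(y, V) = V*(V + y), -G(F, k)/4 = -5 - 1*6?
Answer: 839734580/19363 ≈ 43368.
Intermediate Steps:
G(F, k) = 44 (G(F, k) = -4*(-5 - 1*6) = -4*(-5 - 6) = -4*(-11) = 44)
b(Q) = 4/(-3 - 10*Q²)
b(G(-3, -2 + 6*(-1))) + Y(-14, -12)*139 = -4/(3 + 10*44²) - 12*(-12 - 14)*139 = -4/(3 + 10*1936) - 12*(-26)*139 = -4/(3 + 19360) + 312*139 = -4/19363 + 43368 = 839734580/19363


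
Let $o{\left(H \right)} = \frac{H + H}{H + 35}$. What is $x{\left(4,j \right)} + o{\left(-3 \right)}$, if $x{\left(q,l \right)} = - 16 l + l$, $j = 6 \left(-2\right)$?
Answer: $\frac{2877}{16} \approx 179.81$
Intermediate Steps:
$j = -12$
$o{\left(H \right)} = \frac{2 H}{35 + H}$
$x{\left(q,l \right)} = - 15 l$
$x{\left(4,j \right)} + o{\left(-3 \right)} = \left(-15\right) \left(-12\right) + 2 \left(-3\right) \frac{1}{35 - 3} = 180 + 2 \left(-3\right) \frac{1}{32} = 180 - \frac{3}{16} = \frac{2877}{16}$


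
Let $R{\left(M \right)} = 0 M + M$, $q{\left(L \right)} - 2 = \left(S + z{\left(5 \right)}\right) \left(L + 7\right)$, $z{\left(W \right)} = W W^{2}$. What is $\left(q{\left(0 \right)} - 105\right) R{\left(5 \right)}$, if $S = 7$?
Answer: $4105$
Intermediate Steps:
$z{\left(W \right)} = W^{3}$
$q{\left(L \right)} = 926 + 132 L$ ($q{\left(L \right)} = 2 + \left(7 + 5^{3}\right) \left(L + 7\right) = 2 + \left(7 + 125\right) \left(7 + L\right) = 2 + 132 \left(7 + L\right) = 2 + \left(924 + 132 L\right) = 926 + 132 L$)
$R{\left(M \right)} = M$ ($R{\left(M \right)} = 0 + M = M$)
$\left(q{\left(0 \right)} - 105\right) R{\left(5 \right)} = \left(\left(926 + 132 \cdot 0\right) - 105\right) 5 = \left(\left(926 + 0\right) - 105\right) 5 = \left(926 - 105\right) 5 = 821 \cdot 5 = 4105$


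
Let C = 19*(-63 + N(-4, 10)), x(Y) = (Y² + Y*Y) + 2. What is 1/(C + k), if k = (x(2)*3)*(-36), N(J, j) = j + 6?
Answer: -1/1973 ≈ -0.00050684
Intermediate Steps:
N(J, j) = 6 + j
x(Y) = 2 + 2*Y² (x(Y) = (Y² + Y²) + 2 = 2*Y² + 2 = 2 + 2*Y²)
C = -893 (C = 19*(-63 + (6 + 10)) = 19*(-63 + 16) = 19*(-47) = -893)
k = -1080 (k = ((2 + 2*2²)*3)*(-36) = ((2 + 2*4)*3)*(-36) = ((2 + 8)*3)*(-36) = (10*3)*(-36) = 30*(-36) = -1080)
1/(C + k) = 1/(-893 - 1080) = 1/(-1973) = -1/1973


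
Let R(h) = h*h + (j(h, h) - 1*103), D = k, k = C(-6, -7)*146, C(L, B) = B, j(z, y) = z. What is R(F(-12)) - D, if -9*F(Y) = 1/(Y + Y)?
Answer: 42877081/46656 ≈ 919.00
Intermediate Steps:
F(Y) = -1/(18*Y) (F(Y) = -1/(9*(Y + Y)) = -1/(2*Y)/9 = -1/(18*Y))
k = -1022 (k = -7*146 = -1022)
D = -1022
R(h) = -103 + h + h**2 (R(h) = h*h + (h - 1*103) = h**2 + (h - 103) = h**2 + (-103 + h) = -103 + h + h**2)
R(F(-12)) - D = (-103 - 1/18/(-12) + (-1/18/(-12))**2) - 1*(-1022) = (-103 - 1/18*(-1/12) + (-1/18*(-1/12))**2) + 1022 = (-103 + 1/216 + (1/216)**2) + 1022 = (-103 + 1/216 + 1/46656) + 1022 = -4805351/46656 + 1022 = 42877081/46656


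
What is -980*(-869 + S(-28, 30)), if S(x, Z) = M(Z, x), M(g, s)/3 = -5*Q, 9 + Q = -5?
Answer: 645820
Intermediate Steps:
Q = -14 (Q = -9 - 5 = -14)
M(g, s) = 210 (M(g, s) = 3*(-5*(-14)) = 3*70 = 210)
S(x, Z) = 210
-980*(-869 + S(-28, 30)) = -980*(-869 + 210) = -980*(-659) = 645820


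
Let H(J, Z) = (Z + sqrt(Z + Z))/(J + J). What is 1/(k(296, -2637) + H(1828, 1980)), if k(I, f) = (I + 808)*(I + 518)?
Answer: 45499035164/40888005585501939 - 914*sqrt(110)/449768061440521329 ≈ 1.1128e-6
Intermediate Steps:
k(I, f) = (518 + I)*(808 + I) (k(I, f) = (808 + I)*(518 + I) = (518 + I)*(808 + I))
H(J, Z) = (Z + sqrt(2)*sqrt(Z))/(2*J) (H(J, Z) = (Z + sqrt(2*Z))/((2*J)) = (Z + sqrt(2)*sqrt(Z))*(1/(2*J)) = (Z + sqrt(2)*sqrt(Z))/(2*J))
1/(k(296, -2637) + H(1828, 1980)) = 1/((418544 + 296**2 + 1326*296) + (1/2)*(1980 + sqrt(2)*sqrt(1980))/1828) = 1/((418544 + 87616 + 392496) + (1/2)*(1/1828)*(1980 + sqrt(2)*(6*sqrt(55)))) = 1/(898656 + (1/2)*(1/1828)*(1980 + 6*sqrt(110))) = 1/(898656 + (495/914 + 3*sqrt(110)/1828)) = 1/(821372079/914 + 3*sqrt(110)/1828)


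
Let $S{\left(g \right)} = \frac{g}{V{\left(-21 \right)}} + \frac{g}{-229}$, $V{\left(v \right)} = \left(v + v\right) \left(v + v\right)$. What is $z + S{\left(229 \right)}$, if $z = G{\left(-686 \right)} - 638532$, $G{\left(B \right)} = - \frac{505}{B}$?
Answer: $- \frac{7884594791}{12348} \approx -6.3853 \cdot 10^{5}$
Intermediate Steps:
$V{\left(v \right)} = 4 v^{2}$ ($V{\left(v \right)} = 2 v 2 v = 4 v^{2}$)
$S{\left(g \right)} = - \frac{1535 g}{403956}$ ($S{\left(g \right)} = \frac{g}{4 \left(-21\right)^{2}} + \frac{g}{-229} = \frac{g}{4 \cdot 441} + g \left(- \frac{1}{229}\right) = \frac{g}{1764} - \frac{g}{229} = - \frac{1535 g}{403956}$)
$z = - \frac{438032447}{686}$ ($z = - \frac{505}{-686} - 638532 = \left(-505\right) \left(- \frac{1}{686}\right) - 638532 = \frac{505}{686} - 638532 = - \frac{438032447}{686} \approx -6.3853 \cdot 10^{5}$)
$z + S{\left(229 \right)} = - \frac{438032447}{686} - \frac{1535}{1764} = - \frac{7884594791}{12348}$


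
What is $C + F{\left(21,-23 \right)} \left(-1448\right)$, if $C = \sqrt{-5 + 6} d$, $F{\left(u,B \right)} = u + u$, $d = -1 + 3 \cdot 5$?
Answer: $-60802$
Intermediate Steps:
$d = 14$ ($d = -1 + 15 = 14$)
$F{\left(u,B \right)} = 2 u$
$C = 14$ ($C = \sqrt{-5 + 6} \cdot 14 = \sqrt{1} \cdot 14 = 1 \cdot 14 = 14$)
$C + F{\left(21,-23 \right)} \left(-1448\right) = 14 + 2 \cdot 21 \left(-1448\right) = 14 + 42 \left(-1448\right) = 14 - 60816 = -60802$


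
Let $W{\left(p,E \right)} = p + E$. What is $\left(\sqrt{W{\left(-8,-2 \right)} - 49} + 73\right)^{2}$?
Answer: $\left(73 + i \sqrt{59}\right)^{2} \approx 5270.0 + 1121.4 i$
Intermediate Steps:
$W{\left(p,E \right)} = E + p$
$\left(\sqrt{W{\left(-8,-2 \right)} - 49} + 73\right)^{2} = \left(\sqrt{\left(-2 - 8\right) - 49} + 73\right)^{2} = \left(\sqrt{-10 - 49} + 73\right)^{2} = \left(\sqrt{-59} + 73\right)^{2} = \left(i \sqrt{59} + 73\right)^{2} = \left(73 + i \sqrt{59}\right)^{2}$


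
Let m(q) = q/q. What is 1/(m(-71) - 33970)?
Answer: -1/33969 ≈ -2.9439e-5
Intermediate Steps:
m(q) = 1
1/(m(-71) - 33970) = 1/(1 - 33970) = 1/(-33969) = -1/33969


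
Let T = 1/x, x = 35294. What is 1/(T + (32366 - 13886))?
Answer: 35294/652233121 ≈ 5.4113e-5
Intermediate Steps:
T = 1/35294 ≈ 2.8333e-5
1/(T + (32366 - 13886)) = 1/(1/35294 + (32366 - 13886)) = 1/(1/35294 + 18480) = 1/(652233121/35294) = 35294/652233121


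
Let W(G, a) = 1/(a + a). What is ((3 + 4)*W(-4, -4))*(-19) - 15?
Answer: 13/8 ≈ 1.6250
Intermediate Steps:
W(G, a) = 1/(2*a)
((3 + 4)*W(-4, -4))*(-19) - 15 = ((3 + 4)*((½)/(-4)))*(-19) - 15 = (7*((½)*(-¼)))*(-19) - 15 = (7*(-⅛))*(-19) - 15 = -7/8*(-19) - 15 = 133/8 - 15 = 13/8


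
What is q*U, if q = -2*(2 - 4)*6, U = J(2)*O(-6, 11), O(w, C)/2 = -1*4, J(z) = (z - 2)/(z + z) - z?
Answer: 384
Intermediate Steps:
J(z) = -z + (-2 + z)/(2*z) (J(z) = (-2 + z)/((2*z)) - z = (-2 + z)*(1/(2*z)) - z = (-2 + z)/(2*z) - z = -z + (-2 + z)/(2*z))
O(w, C) = -8 (O(w, C) = 2*(-1*4) = 2*(-4) = -8)
U = 16 (U = (½ - 1*2 - 1/2)*(-8) = (½ - 2 - 1*½)*(-8) = (½ - 2 - ½)*(-8) = -2*(-8) = 16)
q = 24 (q = -2*(-2)*6 = 4*6 = 24)
q*U = 24*16 = 384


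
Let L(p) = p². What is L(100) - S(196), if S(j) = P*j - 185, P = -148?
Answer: 39193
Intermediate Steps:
S(j) = -185 - 148*j (S(j) = -148*j - 185 = -185 - 148*j)
L(100) - S(196) = 100² - (-185 - 148*196) = 10000 - (-185 - 29008) = 10000 - 1*(-29193) = 10000 + 29193 = 39193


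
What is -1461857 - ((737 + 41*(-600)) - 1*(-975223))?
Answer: -2413217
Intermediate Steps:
-1461857 - ((737 + 41*(-600)) - 1*(-975223)) = -1461857 - ((737 - 24600) + 975223) = -1461857 - (-23863 + 975223) = -1461857 - 1*951360 = -1461857 - 951360 = -2413217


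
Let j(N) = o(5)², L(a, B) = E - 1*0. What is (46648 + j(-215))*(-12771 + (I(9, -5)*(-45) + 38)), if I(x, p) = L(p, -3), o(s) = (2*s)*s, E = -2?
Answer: -621378164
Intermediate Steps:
o(s) = 2*s²
L(a, B) = -2 (L(a, B) = -2 - 1*0 = -2 + 0 = -2)
I(x, p) = -2
j(N) = 2500 (j(N) = (2*5²)² = (2*25)² = 50² = 2500)
(46648 + j(-215))*(-12771 + (I(9, -5)*(-45) + 38)) = (46648 + 2500)*(-12771 + (-2*(-45) + 38)) = 49148*(-12771 + (90 + 38)) = 49148*(-12771 + 128) = 49148*(-12643) = -621378164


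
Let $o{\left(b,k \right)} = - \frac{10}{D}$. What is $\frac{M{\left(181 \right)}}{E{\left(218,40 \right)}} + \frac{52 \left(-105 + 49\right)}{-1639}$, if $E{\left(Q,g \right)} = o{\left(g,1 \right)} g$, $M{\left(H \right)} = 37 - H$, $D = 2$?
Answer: $\frac{102302}{40975} \approx 2.4967$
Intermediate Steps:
$o{\left(b,k \right)} = -5$ ($o{\left(b,k \right)} = - \frac{10}{2} = \left(-10\right) \frac{1}{2} = -5$)
$E{\left(Q,g \right)} = - 5 g$
$\frac{M{\left(181 \right)}}{E{\left(218,40 \right)}} + \frac{52 \left(-105 + 49\right)}{-1639} = \frac{37 - 181}{\left(-5\right) 40} + \frac{52 \left(-105 + 49\right)}{-1639} = \frac{37 - 181}{-200} + 52 \left(-56\right) \left(- \frac{1}{1639}\right) = \left(-144\right) \left(- \frac{1}{200}\right) - - \frac{2912}{1639} = \frac{18}{25} + \frac{2912}{1639} = \frac{102302}{40975}$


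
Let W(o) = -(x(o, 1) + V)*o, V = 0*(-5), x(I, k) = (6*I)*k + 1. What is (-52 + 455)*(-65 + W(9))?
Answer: -225680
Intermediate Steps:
x(I, k) = 1 + 6*I*k (x(I, k) = 6*I*k + 1 = 1 + 6*I*k)
V = 0
W(o) = -o*(1 + 6*o) (W(o) = -((1 + 6*o*1) + 0)*o = -((1 + 6*o) + 0)*o = -(1 + 6*o)*o = -o*(1 + 6*o))
(-52 + 455)*(-65 + W(9)) = (-52 + 455)*(-65 - 1*9*(1 + 6*9)) = 403*(-65 - 1*9*(1 + 54)) = 403*(-65 - 1*9*55) = 403*(-65 - 495) = 403*(-560) = -225680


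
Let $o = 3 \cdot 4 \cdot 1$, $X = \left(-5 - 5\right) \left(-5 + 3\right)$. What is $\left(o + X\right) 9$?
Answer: $288$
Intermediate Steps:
$X = 20$ ($X = \left(-10\right) \left(-2\right) = 20$)
$o = 12$ ($o = 12 \cdot 1 = 12$)
$\left(o + X\right) 9 = \left(12 + 20\right) 9 = 32 \cdot 9 = 288$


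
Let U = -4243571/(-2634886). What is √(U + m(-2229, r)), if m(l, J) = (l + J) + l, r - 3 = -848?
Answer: I*√36805554981759882/2634886 ≈ 72.811*I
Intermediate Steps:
r = -845 (r = 3 - 848 = -845)
m(l, J) = J + 2*l (m(l, J) = (J + l) + l = J + 2*l)
U = 4243571/2634886 (U = -4243571*(-1/2634886) = 4243571/2634886 ≈ 1.6105)
√(U + m(-2229, r)) = √(4243571/2634886 + (-845 + 2*(-2229))) = √(4243571/2634886 + (-845 - 4458)) = √(4243571/2634886 - 5303) = √(-13968556887/2634886) = I*√36805554981759882/2634886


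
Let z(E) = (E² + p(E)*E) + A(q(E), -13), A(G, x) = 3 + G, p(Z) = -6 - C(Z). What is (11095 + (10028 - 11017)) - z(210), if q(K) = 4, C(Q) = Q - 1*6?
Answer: 10099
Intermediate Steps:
C(Q) = -6 + Q (C(Q) = Q - 6 = -6 + Q)
p(Z) = -Z (p(Z) = -6 - (-6 + Z) = -6 + (6 - Z) = -Z)
z(E) = 7 (z(E) = (E² + (-E)*E) + (3 + 4) = (E² - E²) + 7 = 0 + 7 = 7)
(11095 + (10028 - 11017)) - z(210) = (11095 + (10028 - 11017)) - 1*7 = (11095 - 989) - 7 = 10106 - 7 = 10099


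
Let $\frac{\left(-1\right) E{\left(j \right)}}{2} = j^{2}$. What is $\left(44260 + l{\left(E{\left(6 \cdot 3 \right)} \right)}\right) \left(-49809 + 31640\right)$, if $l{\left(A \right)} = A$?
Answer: $-792386428$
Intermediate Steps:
$E{\left(j \right)} = - 2 j^{2}$
$\left(44260 + l{\left(E{\left(6 \cdot 3 \right)} \right)}\right) \left(-49809 + 31640\right) = \left(44260 - 2 \left(6 \cdot 3\right)^{2}\right) \left(-49809 + 31640\right) = \left(44260 - 2 \cdot 18^{2}\right) \left(-18169\right) = \left(44260 - 648\right) \left(-18169\right) = 43612 \left(-18169\right) = -792386428$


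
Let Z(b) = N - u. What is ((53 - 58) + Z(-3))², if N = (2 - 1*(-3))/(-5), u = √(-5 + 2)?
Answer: (6 + I*√3)² ≈ 33.0 + 20.785*I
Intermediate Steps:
u = I*√3 (u = √(-3) = I*√3 ≈ 1.732*I)
N = -1 (N = (2 + 3)*(-⅕) = 5*(-⅕) = -1)
Z(b) = -1 - I*√3
((53 - 58) + Z(-3))² = ((53 - 58) + (-1 - I*√3))² = (-5 + (-1 - I*√3))² = (-6 - I*√3)²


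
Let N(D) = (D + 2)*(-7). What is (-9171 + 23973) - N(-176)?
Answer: 13584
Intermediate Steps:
N(D) = -14 - 7*D (N(D) = (2 + D)*(-7) = -14 - 7*D)
(-9171 + 23973) - N(-176) = (-9171 + 23973) - (-14 - 7*(-176)) = 14802 - (-14 + 1232) = 14802 - 1*1218 = 14802 - 1218 = 13584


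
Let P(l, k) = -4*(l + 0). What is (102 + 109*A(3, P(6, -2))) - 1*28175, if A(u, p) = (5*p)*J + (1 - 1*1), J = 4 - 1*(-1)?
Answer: -93473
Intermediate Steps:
J = 5 (J = 4 + 1 = 5)
P(l, k) = -4*l
A(u, p) = 25*p (A(u, p) = (5*p)*5 + (1 - 1*1) = 25*p + (1 - 1) = 25*p + 0 = 25*p)
(102 + 109*A(3, P(6, -2))) - 1*28175 = (102 + 109*(25*(-4*6))) - 1*28175 = (102 + 109*(25*(-24))) - 28175 = (102 + 109*(-600)) - 28175 = (102 - 65400) - 28175 = -65298 - 28175 = -93473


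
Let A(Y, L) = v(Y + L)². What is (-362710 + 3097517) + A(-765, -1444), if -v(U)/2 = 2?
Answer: 2734823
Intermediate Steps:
v(U) = -4 (v(U) = -2*2 = -4)
A(Y, L) = 16 (A(Y, L) = (-4)² = 16)
(-362710 + 3097517) + A(-765, -1444) = (-362710 + 3097517) + 16 = 2734807 + 16 = 2734823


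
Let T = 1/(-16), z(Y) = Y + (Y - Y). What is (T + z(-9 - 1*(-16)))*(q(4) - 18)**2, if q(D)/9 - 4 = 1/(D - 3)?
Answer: 80919/16 ≈ 5057.4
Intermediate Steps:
q(D) = 36 + 9/(-3 + D) (q(D) = 36 + 9/(D - 3) = 36 + 9/(-3 + D))
z(Y) = Y (z(Y) = Y + 0 = Y)
T = -1/16 ≈ -0.062500
(T + z(-9 - 1*(-16)))*(q(4) - 18)**2 = (-1/16 + (-9 - 1*(-16)))*(9*(-11 + 4*4)/(-3 + 4) - 18)**2 = (-1/16 + (-9 + 16))*(9*(-11 + 16)/1 - 18)**2 = (-1/16 + 7)*(9*1*5 - 18)**2 = 111*(45 - 18)**2/16 = (111/16)*27**2 = (111/16)*729 = 80919/16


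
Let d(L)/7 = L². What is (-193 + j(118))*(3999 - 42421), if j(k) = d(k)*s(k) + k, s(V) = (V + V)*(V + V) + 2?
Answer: -208584300414558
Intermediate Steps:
d(L) = 7*L²
s(V) = 2 + 4*V² (s(V) = (2*V)*(2*V) + 2 = 4*V² + 2 = 2 + 4*V²)
j(k) = k + 7*k²*(2 + 4*k²) (j(k) = (7*k²)*(2 + 4*k²) + k = 7*k²*(2 + 4*k²) + k = k + 7*k²*(2 + 4*k²))
(-193 + j(118))*(3999 - 42421) = (-193 + 118*(1 + 14*118 + 28*118³))*(3999 - 42421) = (-193 + 118*(1 + 1652 + 28*1643032))*(-38422) = (-193 + 118*(1 + 1652 + 46004896))*(-38422) = (-193 + 118*46006549)*(-38422) = (-193 + 5428772782)*(-38422) = 5428772589*(-38422) = -208584300414558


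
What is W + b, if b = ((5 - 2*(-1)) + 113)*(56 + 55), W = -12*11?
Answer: 13188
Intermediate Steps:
W = -132
b = 13320 (b = ((5 + 2) + 113)*111 = (7 + 113)*111 = 120*111 = 13320)
W + b = -132 + 13320 = 13188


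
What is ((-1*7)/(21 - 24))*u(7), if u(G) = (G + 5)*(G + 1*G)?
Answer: 392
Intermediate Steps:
u(G) = 2*G*(5 + G) (u(G) = (5 + G)*(G + G) = (5 + G)*(2*G) = 2*G*(5 + G))
((-1*7)/(21 - 24))*u(7) = ((-1*7)/(21 - 24))*(2*7*(5 + 7)) = (-7/(-3))*(2*7*12) = -⅓*(-7)*168 = (7/3)*168 = 392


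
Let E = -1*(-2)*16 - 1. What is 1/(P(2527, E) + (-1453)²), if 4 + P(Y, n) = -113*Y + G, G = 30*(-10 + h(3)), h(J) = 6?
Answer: 1/1825534 ≈ 5.4779e-7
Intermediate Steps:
G = -120 (G = 30*(-10 + 6) = 30*(-4) = -120)
E = 31 (E = 2*16 - 1 = 32 - 1 = 31)
P(Y, n) = -124 - 113*Y (P(Y, n) = -4 + (-113*Y - 120) = -4 + (-120 - 113*Y) = -124 - 113*Y)
1/(P(2527, E) + (-1453)²) = 1/((-124 - 113*2527) + (-1453)²) = 1/((-124 - 285551) + 2111209) = 1/(-285675 + 2111209) = 1/1825534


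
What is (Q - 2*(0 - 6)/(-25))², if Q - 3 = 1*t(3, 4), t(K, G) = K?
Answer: 19044/625 ≈ 30.470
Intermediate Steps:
Q = 6 (Q = 3 + 1*3 = 3 + 3 = 6)
(Q - 2*(0 - 6)/(-25))² = (6 - 2*(0 - 6)/(-25))² = (6 - 2*(-6)*(-1/25))² = (6 + 12*(-1/25))² = (6 - 12/25)² = (138/25)² = 19044/625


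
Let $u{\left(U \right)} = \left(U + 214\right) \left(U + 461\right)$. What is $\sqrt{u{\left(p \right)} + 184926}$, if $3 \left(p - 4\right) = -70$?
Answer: $\frac{\sqrt{2438134}}{3} \approx 520.48$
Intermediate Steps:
$p = - \frac{58}{3}$ ($p = 4 + \frac{1}{3} \left(-70\right) = 4 - \frac{70}{3} = - \frac{58}{3} \approx -19.333$)
$u{\left(U \right)} = \left(214 + U\right) \left(461 + U\right)$
$\sqrt{u{\left(p \right)} + 184926} = \sqrt{\left(98654 + \left(- \frac{58}{3}\right)^{2} + 675 \left(- \frac{58}{3}\right)\right) + 184926} = \sqrt{\left(98654 + \frac{3364}{9} - 13050\right) + 184926} = \sqrt{\frac{773800}{9} + 184926} = \sqrt{\frac{2438134}{9}} = \frac{\sqrt{2438134}}{3}$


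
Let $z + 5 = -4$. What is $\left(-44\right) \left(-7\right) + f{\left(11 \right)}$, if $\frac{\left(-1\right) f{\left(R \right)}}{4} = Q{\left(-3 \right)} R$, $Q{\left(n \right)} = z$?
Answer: $704$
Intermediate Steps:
$z = -9$ ($z = -5 - 4 = -9$)
$Q{\left(n \right)} = -9$
$f{\left(R \right)} = 36 R$ ($f{\left(R \right)} = - 4 \left(- 9 R\right) = 36 R$)
$\left(-44\right) \left(-7\right) + f{\left(11 \right)} = \left(-44\right) \left(-7\right) + 36 \cdot 11 = 308 + 396 = 704$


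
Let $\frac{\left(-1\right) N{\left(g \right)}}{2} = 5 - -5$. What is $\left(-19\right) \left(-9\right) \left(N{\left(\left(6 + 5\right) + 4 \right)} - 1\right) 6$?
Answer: $-21546$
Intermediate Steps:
$N{\left(g \right)} = -20$ ($N{\left(g \right)} = - 2 \left(5 - -5\right) = - 2 \left(5 + 5\right) = \left(-2\right) 10 = -20$)
$\left(-19\right) \left(-9\right) \left(N{\left(\left(6 + 5\right) + 4 \right)} - 1\right) 6 = \left(-19\right) \left(-9\right) \left(-20 - 1\right) 6 = 171 \left(\left(-21\right) 6\right) = 171 \left(-126\right) = -21546$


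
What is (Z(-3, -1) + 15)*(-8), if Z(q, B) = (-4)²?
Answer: -248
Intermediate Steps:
Z(q, B) = 16
(Z(-3, -1) + 15)*(-8) = (16 + 15)*(-8) = 31*(-8) = -248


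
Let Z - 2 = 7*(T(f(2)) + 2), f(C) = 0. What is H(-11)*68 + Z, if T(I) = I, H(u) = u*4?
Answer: -2976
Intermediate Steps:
H(u) = 4*u
Z = 16 (Z = 2 + 7*(0 + 2) = 2 + 7*2 = 2 + 14 = 16)
H(-11)*68 + Z = (4*(-11))*68 + 16 = -44*68 + 16 = -2992 + 16 = -2976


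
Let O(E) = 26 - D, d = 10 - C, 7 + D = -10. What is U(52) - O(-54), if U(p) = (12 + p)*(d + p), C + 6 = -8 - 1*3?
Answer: 5013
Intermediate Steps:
C = -17 (C = -6 + (-8 - 1*3) = -6 + (-8 - 3) = -6 - 11 = -17)
D = -17 (D = -7 - 10 = -17)
d = 27 (d = 10 - 1*(-17) = 10 + 17 = 27)
U(p) = (12 + p)*(27 + p)
O(E) = 43 (O(E) = 26 - 1*(-17) = 26 + 17 = 43)
U(52) - O(-54) = (324 + 52**2 + 39*52) - 1*43 = (324 + 2704 + 2028) - 43 = 5056 - 43 = 5013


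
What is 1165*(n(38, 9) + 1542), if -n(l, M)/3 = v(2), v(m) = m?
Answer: 1789440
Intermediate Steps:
n(l, M) = -6 (n(l, M) = -3*2 = -6)
1165*(n(38, 9) + 1542) = 1165*(-6 + 1542) = 1165*1536 = 1789440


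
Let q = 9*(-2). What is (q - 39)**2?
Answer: 3249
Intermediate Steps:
q = -18
(q - 39)**2 = (-18 - 39)**2 = (-57)**2 = 3249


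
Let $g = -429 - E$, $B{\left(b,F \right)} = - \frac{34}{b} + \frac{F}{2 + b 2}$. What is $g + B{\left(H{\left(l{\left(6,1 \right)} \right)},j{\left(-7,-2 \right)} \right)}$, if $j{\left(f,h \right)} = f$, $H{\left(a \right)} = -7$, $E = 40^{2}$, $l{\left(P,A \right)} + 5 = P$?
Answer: $- \frac{169979}{84} \approx -2023.6$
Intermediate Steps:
$l{\left(P,A \right)} = -5 + P$
$E = 1600$
$B{\left(b,F \right)} = - \frac{34}{b} + \frac{F}{2 + 2 b}$
$g = -2029$ ($g = -429 - 1600 = -2029$)
$g + B{\left(H{\left(l{\left(6,1 \right)} \right)},j{\left(-7,-2 \right)} \right)} = -2029 + \frac{-68 - -476 - -49}{2 \left(-7\right) \left(1 - 7\right)} = -2029 + \frac{1}{2} \left(- \frac{1}{7}\right) \frac{1}{-6} \left(-68 + 476 + 49\right) = -2029 + \frac{1}{2} \left(- \frac{1}{7}\right) \left(- \frac{1}{6}\right) 457 = -2029 + \frac{457}{84} = - \frac{169979}{84}$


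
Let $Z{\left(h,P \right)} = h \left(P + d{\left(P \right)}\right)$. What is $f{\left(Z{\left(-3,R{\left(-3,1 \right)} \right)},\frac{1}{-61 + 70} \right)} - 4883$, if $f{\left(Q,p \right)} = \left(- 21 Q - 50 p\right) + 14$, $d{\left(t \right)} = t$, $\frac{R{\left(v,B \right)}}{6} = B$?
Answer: $- \frac{37067}{9} \approx -4118.6$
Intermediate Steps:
$R{\left(v,B \right)} = 6 B$
$Z{\left(h,P \right)} = 2 P h$ ($Z{\left(h,P \right)} = h \left(P + P\right) = h 2 P = 2 P h$)
$f{\left(Q,p \right)} = 14 - 50 p - 21 Q$ ($f{\left(Q,p \right)} = \left(- 50 p - 21 Q\right) + 14 = 14 - 50 p - 21 Q$)
$f{\left(Z{\left(-3,R{\left(-3,1 \right)} \right)},\frac{1}{-61 + 70} \right)} - 4883 = \left(14 - \frac{50}{-61 + 70} - 21 \cdot 2 \cdot 6 \cdot 1 \left(-3\right)\right) - 4883 = \left(14 - \frac{50}{9} - 21 \cdot 2 \cdot 6 \left(-3\right)\right) - 4883 = \left(14 - \frac{50}{9} - -756\right) - 4883 = \left(14 - \frac{50}{9} + 756\right) - 4883 = \frac{6880}{9} - 4883 = - \frac{37067}{9}$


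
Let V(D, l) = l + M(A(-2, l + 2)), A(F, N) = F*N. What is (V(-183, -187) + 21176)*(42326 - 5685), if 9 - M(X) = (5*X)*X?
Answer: -24311376782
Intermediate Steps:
M(X) = 9 - 5*X² (M(X) = 9 - 5*X*X = 9 - 5*X²)
V(D, l) = 9 + l - 5*(-4 - 2*l)² (V(D, l) = l + (9 - 5*4*(l + 2)²) = l + (9 - 5*4*(2 + l)²) = l + (9 - 5*(-4 - 2*l)²) = 9 + l - 5*(-4 - 2*l)²)
(V(-183, -187) + 21176)*(42326 - 5685) = ((9 - 187 - 20*(2 - 187)²) + 21176)*(42326 - 5685) = ((9 - 187 - 20*(-185)²) + 21176)*36641 = ((9 - 187 - 20*34225) + 21176)*36641 = ((9 - 187 - 684500) + 21176)*36641 = (-684678 + 21176)*36641 = -663502*36641 = -24311376782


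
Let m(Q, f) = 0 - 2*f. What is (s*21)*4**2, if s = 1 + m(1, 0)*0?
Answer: 336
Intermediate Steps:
m(Q, f) = -2*f
s = 1 (s = 1 - 2*0*0 = 1 + 0*0 = 1 + 0 = 1)
(s*21)*4**2 = (1*21)*4**2 = 21*16 = 336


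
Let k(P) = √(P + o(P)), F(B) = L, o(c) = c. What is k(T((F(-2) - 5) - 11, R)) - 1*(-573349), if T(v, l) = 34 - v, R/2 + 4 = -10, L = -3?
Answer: 573349 + √106 ≈ 5.7336e+5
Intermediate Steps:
R = -28 (R = -8 + 2*(-10) = -8 - 20 = -28)
F(B) = -3
k(P) = √2*√P (k(P) = √(P + P) = √(2*P) = √2*√P)
k(T((F(-2) - 5) - 11, R)) - 1*(-573349) = √2*√(34 - ((-3 - 5) - 11)) - 1*(-573349) = √2*√(34 - (-8 - 11)) + 573349 = √2*√(34 - 1*(-19)) + 573349 = √2*√(34 + 19) + 573349 = √2*√53 + 573349 = √106 + 573349 = 573349 + √106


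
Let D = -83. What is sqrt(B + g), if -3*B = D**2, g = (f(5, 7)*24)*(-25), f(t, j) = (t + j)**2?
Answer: I*sqrt(798267)/3 ≈ 297.82*I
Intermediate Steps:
f(t, j) = (j + t)**2
g = -86400 (g = ((7 + 5)**2*24)*(-25) = (12**2*24)*(-25) = (144*24)*(-25) = 3456*(-25) = -86400)
B = -6889/3 (B = -1/3*(-83)**2 = -1/3*6889 = -6889/3 ≈ -2296.3)
sqrt(B + g) = sqrt(-6889/3 - 86400) = sqrt(-266089/3) = I*sqrt(798267)/3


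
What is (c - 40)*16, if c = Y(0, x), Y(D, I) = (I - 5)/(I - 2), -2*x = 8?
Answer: -616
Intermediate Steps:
x = -4 (x = -1/2*8 = -4)
Y(D, I) = (-5 + I)/(-2 + I)
c = 3/2 (c = (-5 - 4)/(-2 - 4) = -9/(-6) = -1/6*(-9) = 3/2 ≈ 1.5000)
(c - 40)*16 = (3/2 - 40)*16 = -77/2*16 = -616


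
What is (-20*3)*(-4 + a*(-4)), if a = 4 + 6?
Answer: 2640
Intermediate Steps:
a = 10
(-20*3)*(-4 + a*(-4)) = (-20*3)*(-4 + 10*(-4)) = -60*(-4 - 40) = -60*(-44) = 2640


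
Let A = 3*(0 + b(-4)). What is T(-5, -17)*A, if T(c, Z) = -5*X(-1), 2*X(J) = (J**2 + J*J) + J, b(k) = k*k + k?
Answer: -90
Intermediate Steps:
b(k) = k + k**2 (b(k) = k**2 + k = k + k**2)
X(J) = J**2 + J/2 (X(J) = ((J**2 + J*J) + J)/2 = ((J**2 + J**2) + J)/2 = (2*J**2 + J)/2 = (J + 2*J**2)/2 = J**2 + J/2)
T(c, Z) = -5/2 (T(c, Z) = -(-5)*(1/2 - 1) = -(-5)*(-1)/2 = -5*1/2 = -5/2)
A = 36 (A = 3*(0 - 4*(1 - 4)) = 3*(0 - 4*(-3)) = 3*(0 + 12) = 3*12 = 36)
T(-5, -17)*A = -5/2*36 = -90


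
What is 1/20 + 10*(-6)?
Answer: -1199/20 ≈ -59.950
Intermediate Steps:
1/20 + 10*(-6) = 1/20 - 60 = -1199/20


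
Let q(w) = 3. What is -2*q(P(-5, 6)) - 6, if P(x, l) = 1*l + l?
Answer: -12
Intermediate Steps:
P(x, l) = 2*l (P(x, l) = l + l = 2*l)
-2*q(P(-5, 6)) - 6 = -2*3 - 6 = -6 - 6 = -12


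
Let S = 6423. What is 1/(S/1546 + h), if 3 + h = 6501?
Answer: 1546/10052331 ≈ 0.00015380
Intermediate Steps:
h = 6498 (h = -3 + 6501 = 6498)
1/(S/1546 + h) = 1/(6423/1546 + 6498) = 1/(10052331/1546) = 1546/10052331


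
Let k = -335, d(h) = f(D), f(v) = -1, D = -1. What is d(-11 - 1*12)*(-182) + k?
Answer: -153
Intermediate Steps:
d(h) = -1
d(-11 - 1*12)*(-182) + k = -1*(-182) - 335 = 182 - 335 = -153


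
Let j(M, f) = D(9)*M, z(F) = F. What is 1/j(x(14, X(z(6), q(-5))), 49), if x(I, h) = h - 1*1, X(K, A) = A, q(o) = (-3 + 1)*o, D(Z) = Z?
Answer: 1/81 ≈ 0.012346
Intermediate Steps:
q(o) = -2*o
x(I, h) = -1 + h (x(I, h) = h - 1 = -1 + h)
j(M, f) = 9*M
1/j(x(14, X(z(6), q(-5))), 49) = 1/(9*(-1 - 2*(-5))) = 1/(9*(-1 + 10)) = 1/(9*9) = 1/81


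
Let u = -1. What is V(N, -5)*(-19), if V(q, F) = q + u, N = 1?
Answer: 0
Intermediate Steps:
V(q, F) = -1 + q (V(q, F) = q - 1 = -1 + q)
V(N, -5)*(-19) = (-1 + 1)*(-19) = 0*(-19) = 0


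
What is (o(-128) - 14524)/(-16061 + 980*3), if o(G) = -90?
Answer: 14614/13121 ≈ 1.1138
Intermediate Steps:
(o(-128) - 14524)/(-16061 + 980*3) = (-90 - 14524)/(-16061 + 980*3) = -14614/(-16061 + 2940) = -14614/(-13121) = -14614*(-1/13121) = 14614/13121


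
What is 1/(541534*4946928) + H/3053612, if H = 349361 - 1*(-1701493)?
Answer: 1373523426613725755/2045102975534319456 ≈ 0.67162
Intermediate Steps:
H = 2050854 (H = 349361 + 1701493 = 2050854)
1/(541534*4946928) + H/3053612 = 1/(541534*4946928) + 2050854/3053612 = (1/541534)*(1/4946928) + 2050854*(1/3053612) = 1/2678929707552 + 1025427/1526806 = 1373523426613725755/2045102975534319456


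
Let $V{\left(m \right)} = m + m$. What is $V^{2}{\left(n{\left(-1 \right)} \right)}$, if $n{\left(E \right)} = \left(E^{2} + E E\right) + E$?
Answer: $4$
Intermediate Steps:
$n{\left(E \right)} = E + 2 E^{2}$ ($n{\left(E \right)} = \left(E^{2} + E^{2}\right) + E = 2 E^{2} + E = E + 2 E^{2}$)
$V{\left(m \right)} = 2 m$
$V^{2}{\left(n{\left(-1 \right)} \right)} = \left(2 \left(- (1 + 2 \left(-1\right))\right)\right)^{2} = \left(2 \left(- (1 - 2)\right)\right)^{2} = \left(2 \left(\left(-1\right) \left(-1\right)\right)\right)^{2} = \left(2 \cdot 1\right)^{2} = 2^{2} = 4$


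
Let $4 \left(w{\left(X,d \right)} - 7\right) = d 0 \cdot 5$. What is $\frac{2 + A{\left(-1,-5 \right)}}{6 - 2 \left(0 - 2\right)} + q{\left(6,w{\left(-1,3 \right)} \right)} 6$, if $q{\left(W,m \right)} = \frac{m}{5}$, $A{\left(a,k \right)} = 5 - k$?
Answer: $\frac{48}{5} \approx 9.6$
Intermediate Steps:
$w{\left(X,d \right)} = 7$ ($w{\left(X,d \right)} = 7 + \frac{d 0 \cdot 5}{4} = 7 + \frac{0 \cdot 5}{4} = 7 + \frac{1}{4} \cdot 0 = 7 + 0 = 7$)
$q{\left(W,m \right)} = \frac{m}{5}$ ($q{\left(W,m \right)} = m \frac{1}{5} = \frac{m}{5}$)
$\frac{2 + A{\left(-1,-5 \right)}}{6 - 2 \left(0 - 2\right)} + q{\left(6,w{\left(-1,3 \right)} \right)} 6 = \frac{2 + \left(5 - -5\right)}{6 - 2 \left(0 - 2\right)} + \frac{1}{5} \cdot 7 \cdot 6 = \frac{2 + \left(5 + 5\right)}{6 - -4} + \frac{7}{5} \cdot 6 = \frac{2 + 10}{6 + 4} + \frac{42}{5} = \frac{12}{10} + \frac{42}{5} = 12 \cdot \frac{1}{10} + \frac{42}{5} = \frac{6}{5} + \frac{42}{5} = \frac{48}{5}$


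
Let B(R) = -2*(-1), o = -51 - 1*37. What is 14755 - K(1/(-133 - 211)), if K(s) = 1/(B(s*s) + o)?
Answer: 1268931/86 ≈ 14755.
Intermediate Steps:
o = -88 (o = -51 - 37 = -88)
B(R) = 2
K(s) = -1/86 (K(s) = 1/(2 - 88) = 1/(-86) = -1/86)
14755 - K(1/(-133 - 211)) = 14755 - 1*(-1/86) = 14755 + 1/86 = 1268931/86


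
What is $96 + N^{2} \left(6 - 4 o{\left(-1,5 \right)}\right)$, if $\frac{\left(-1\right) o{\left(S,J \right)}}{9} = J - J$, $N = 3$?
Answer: $150$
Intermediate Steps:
$o{\left(S,J \right)} = 0$ ($o{\left(S,J \right)} = - 9 \left(J - J\right) = \left(-9\right) 0 = 0$)
$96 + N^{2} \left(6 - 4 o{\left(-1,5 \right)}\right) = 96 + 3^{2} \left(6 - 0\right) = 96 + 9 \left(6 + 0\right) = 96 + 9 \cdot 6 = 96 + 54 = 150$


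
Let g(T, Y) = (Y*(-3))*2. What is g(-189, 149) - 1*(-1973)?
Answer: 1079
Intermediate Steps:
g(T, Y) = -6*Y (g(T, Y) = -3*Y*2 = -6*Y)
g(-189, 149) - 1*(-1973) = -6*149 - 1*(-1973) = -894 + 1973 = 1079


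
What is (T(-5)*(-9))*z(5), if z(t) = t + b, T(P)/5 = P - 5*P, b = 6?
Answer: -9900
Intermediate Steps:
T(P) = -20*P (T(P) = 5*(P - 5*P) = 5*(-4*P) = -20*P)
z(t) = 6 + t (z(t) = t + 6 = 6 + t)
(T(-5)*(-9))*z(5) = (-20*(-5)*(-9))*(6 + 5) = (100*(-9))*11 = -900*11 = -9900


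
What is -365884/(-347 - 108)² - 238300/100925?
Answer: -3450436008/835759925 ≈ -4.1285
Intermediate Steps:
-365884/(-347 - 108)² - 238300/100925 = -365884/((-455)²) - 238300*1/100925 = -365884/207025 - 9532/4037 = -3450436008/835759925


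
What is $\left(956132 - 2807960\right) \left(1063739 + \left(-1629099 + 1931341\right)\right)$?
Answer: $-2529561863268$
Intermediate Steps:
$\left(956132 - 2807960\right) \left(1063739 + \left(-1629099 + 1931341\right)\right) = - 1851828 \left(1063739 + 302242\right) = \left(-1851828\right) 1365981 = -2529561863268$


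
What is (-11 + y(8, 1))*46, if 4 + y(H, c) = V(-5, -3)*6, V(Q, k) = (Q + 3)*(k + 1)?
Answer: 414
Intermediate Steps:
V(Q, k) = (1 + k)*(3 + Q) (V(Q, k) = (3 + Q)*(1 + k) = (1 + k)*(3 + Q))
y(H, c) = 20 (y(H, c) = -4 + (3 - 5 + 3*(-3) - 5*(-3))*6 = -4 + (3 - 5 - 9 + 15)*6 = -4 + 4*6 = -4 + 24 = 20)
(-11 + y(8, 1))*46 = (-11 + 20)*46 = 9*46 = 414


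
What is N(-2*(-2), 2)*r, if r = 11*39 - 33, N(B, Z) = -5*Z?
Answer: -3960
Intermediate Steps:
r = 396 (r = 429 - 33 = 396)
N(-2*(-2), 2)*r = -5*2*396 = -10*396 = -3960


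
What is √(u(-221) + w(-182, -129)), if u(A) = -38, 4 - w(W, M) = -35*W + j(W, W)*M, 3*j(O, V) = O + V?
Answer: 2*I*√5514 ≈ 148.51*I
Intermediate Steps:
j(O, V) = O/3 + V/3 (j(O, V) = (O + V)/3 = O/3 + V/3)
w(W, M) = 4 + 35*W - 2*M*W/3 (w(W, M) = 4 - (-35*W + (W/3 + W/3)*M) = 4 - (-35*W + (2*W/3)*M) = 4 - (-35*W + 2*M*W/3) = 4 + (35*W - 2*M*W/3) = 4 + 35*W - 2*M*W/3)
√(u(-221) + w(-182, -129)) = √(-38 + (4 + 35*(-182) - ⅔*(-129)*(-182))) = √(-38 + (4 - 6370 - 15652)) = √(-38 - 22018) = √(-22056) = 2*I*√5514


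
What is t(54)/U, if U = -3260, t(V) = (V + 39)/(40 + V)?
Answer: -93/306440 ≈ -0.00030348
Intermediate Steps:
t(V) = (39 + V)/(40 + V)
t(54)/U = ((39 + 54)/(40 + 54))/(-3260) = (93/94)*(-1/3260) = -93/306440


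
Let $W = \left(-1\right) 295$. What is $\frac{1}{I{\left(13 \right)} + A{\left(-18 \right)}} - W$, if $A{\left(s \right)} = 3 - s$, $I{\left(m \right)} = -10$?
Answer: $\frac{3246}{11} \approx 295.09$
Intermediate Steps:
$W = -295$
$\frac{1}{I{\left(13 \right)} + A{\left(-18 \right)}} - W = \frac{1}{-10 + \left(3 - -18\right)} - -295 = \frac{1}{-10 + \left(3 + 18\right)} + 295 = \frac{1}{-10 + 21} + 295 = \frac{1}{11} + 295 = \frac{3246}{11}$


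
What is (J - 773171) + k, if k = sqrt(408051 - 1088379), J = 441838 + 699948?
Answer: 368615 + 6*I*sqrt(18898) ≈ 3.6862e+5 + 824.82*I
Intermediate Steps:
J = 1141786
k = 6*I*sqrt(18898) (k = sqrt(-680328) = 6*I*sqrt(18898) ≈ 824.82*I)
(J - 773171) + k = (1141786 - 773171) + 6*I*sqrt(18898) = 368615 + 6*I*sqrt(18898)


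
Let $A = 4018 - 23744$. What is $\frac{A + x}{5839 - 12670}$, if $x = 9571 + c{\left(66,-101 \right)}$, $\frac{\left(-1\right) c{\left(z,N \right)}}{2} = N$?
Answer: $\frac{9953}{6831} \approx 1.457$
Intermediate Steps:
$c{\left(z,N \right)} = - 2 N$
$x = 9773$ ($x = 9571 - -202 = 9571 + 202 = 9773$)
$A = -19726$ ($A = 4018 - 23744 = -19726$)
$\frac{A + x}{5839 - 12670} = \frac{-19726 + 9773}{5839 - 12670} = - \frac{9953}{-6831} = \left(-9953\right) \left(- \frac{1}{6831}\right) = \frac{9953}{6831}$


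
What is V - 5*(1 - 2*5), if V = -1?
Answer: 44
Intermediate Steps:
V - 5*(1 - 2*5) = -1 - 5*(1 - 2*5) = -1 - 5*(1 - 10) = -1 - 5*(-9) = -1 + 45 = 44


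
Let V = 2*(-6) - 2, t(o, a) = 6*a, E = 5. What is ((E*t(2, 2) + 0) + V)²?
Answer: 2116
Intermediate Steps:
V = -14 (V = -12 - 2 = -14)
((E*t(2, 2) + 0) + V)² = ((5*(6*2) + 0) - 14)² = ((5*12 + 0) - 14)² = ((60 + 0) - 14)² = (60 - 14)² = 46² = 2116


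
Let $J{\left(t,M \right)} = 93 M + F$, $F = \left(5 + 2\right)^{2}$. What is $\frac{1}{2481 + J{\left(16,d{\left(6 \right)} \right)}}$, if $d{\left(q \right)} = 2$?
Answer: $\frac{1}{2716} \approx 0.00036819$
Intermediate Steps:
$F = 49$ ($F = 7^{2} = 49$)
$J{\left(t,M \right)} = 49 + 93 M$ ($J{\left(t,M \right)} = 93 M + 49 = 49 + 93 M$)
$\frac{1}{2481 + J{\left(16,d{\left(6 \right)} \right)}} = \frac{1}{2481 + \left(49 + 93 \cdot 2\right)} = \frac{1}{2481 + \left(49 + 186\right)} = \frac{1}{2481 + 235} = \frac{1}{2716}$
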